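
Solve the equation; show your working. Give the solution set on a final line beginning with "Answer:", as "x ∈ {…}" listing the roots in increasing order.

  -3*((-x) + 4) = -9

Step 1. [-3*((-x) + 4) = -9] LHS = -3·(…); ÷-3 both sides. So div: (-x) + 4 = 3.
Step 2. [(-x) + 4 = 3] subtract 4: x sits inside (… + 4). So sub: -x = -1.
Step 3. [-x = -1] flip signs both sides, so neg: x = 1.

Answer: x ∈ {1}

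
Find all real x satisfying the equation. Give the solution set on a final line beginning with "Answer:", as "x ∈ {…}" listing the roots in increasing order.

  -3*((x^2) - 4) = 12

Step 1. [-3*((x^2) - 4) = 12] divide by the outer -3 ⇒ div: (x^2) - 4 = -4.
Step 2. [(x^2) - 4 = -4] 4 comes off first (add 4) ⇒ sub: x^2 = 0.
Step 3. [x^2 = 0] LHS squared, RHS 0 ≥ 0: apply √ (±) ⇒ sqrt: x = 0.

Answer: x ∈ {0}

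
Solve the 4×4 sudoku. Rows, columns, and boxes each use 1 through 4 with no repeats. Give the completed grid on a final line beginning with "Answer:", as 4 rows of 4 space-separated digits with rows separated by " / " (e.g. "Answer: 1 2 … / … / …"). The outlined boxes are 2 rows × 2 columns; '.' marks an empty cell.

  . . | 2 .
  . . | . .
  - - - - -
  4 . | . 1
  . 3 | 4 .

Step 1. [r4c1∈{1,2}] row 4 places 1 nowhere but r4c1 ⇒ r4c1=1.
Step 2. [r1c2∈{1,4}] r1c2 is the only open cell in row 1 admitting 1. So r1c2=1.
Step 3. [r2c1∈{2,3}] col 1 places 2 nowhere but r2c1. So r2c1=2.
Step 4. [r1c4∈{3,4}] row 1 places 4 nowhere but r1c4 ⇒ r1c4=4.
Step 5. [r3c3∈{3}] r3c3 has the single candidate 3, so r3c3=3.
Step 6. [r2c2∈{4}] only 4 remains possible at r2c2. So r2c2=4.
Step 7. [r2c4∈{3}] r2c4 has the single candidate 3 ⇒ r2c4=3.
Step 8. [r4c4∈{2}] r4c4 has the single candidate 2 ⇒ r4c4=2.
Step 9. [r1c1∈{3}] r1c1 has the single candidate 3, so r1c1=3.
Step 10. [r3c2∈{2}] r3c2 is down to just 2 ⇒ r3c2=2.
Step 11. [r2c3∈{1}] only 1 remains possible at r2c3, so r2c3=1.

Answer: 3 1 2 4 / 2 4 1 3 / 4 2 3 1 / 1 3 4 2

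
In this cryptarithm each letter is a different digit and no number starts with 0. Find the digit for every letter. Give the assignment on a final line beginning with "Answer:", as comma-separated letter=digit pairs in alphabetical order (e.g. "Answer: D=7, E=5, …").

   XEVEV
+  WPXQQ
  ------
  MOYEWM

Step 1. [col 1: V + Q ≡ M (mod 10)] several values work for M in column 1 (V + Q ≡ M (mod 10), carry-in 0); try M=1, so M=1.
Step 2. [col 1: V + Q ≡ M (mod 10)] Q=8 is one option consistent with column 1 (V + Q ≡ M (mod 10), carry-in 0) — take it. So Q=8.
Step 3. [col 1: V + Q ≡ M (mod 10)] from column 1 (Q=8, M=1, carry-in 0, digits 1,8 already taken and all letters distinct): V must equal 3. So V=3.
Step 4. [col 2: E + Q ≡ W (mod 10)] W=9 is one option consistent with column 2 (E + Q ≡ W (mod 10), carry-in 1) — take it, so W=9.
Step 5. [col 2: E + Q ≡ W (mod 10)] from column 2 (Q=8, W=9, carry-in 1, digits 1,3,8,9 already taken and all letters distinct): E must equal 0, so E=0.
Step 6. [col 3: V + X ≡ E (mod 10)] column 3: given V=3, E=0, carry-in 0, and digits 0,1,3,8,9 already taken and all letters distinct, V+X≡E (mod 10) forces X=7, so X=7.
Step 7. [col 4: E + P ≡ Y (mod 10)] column 4 (E + P ≡ Y (mod 10), carry-in 1) doesn't pin P yet; pick P=4 and continue, so P=4.
Step 8. [col 4: E + P ≡ Y (mod 10)] column 4 reads E+P+carry(1)=Y with E=0, P=4; with digits 0,1,3,4,7,8,9 already taken and all letters distinct, the only value for Y is 5. So Y=5.
Step 9. [col 5: X + W ≡ O (mod 10)] from column 5 (X=7, W=9, carry-in 0, digits 0,1,3,4,5,7,8,9 already taken and all letters distinct): O must equal 6, so O=6.

Answer: E=0, M=1, O=6, P=4, Q=8, V=3, W=9, X=7, Y=5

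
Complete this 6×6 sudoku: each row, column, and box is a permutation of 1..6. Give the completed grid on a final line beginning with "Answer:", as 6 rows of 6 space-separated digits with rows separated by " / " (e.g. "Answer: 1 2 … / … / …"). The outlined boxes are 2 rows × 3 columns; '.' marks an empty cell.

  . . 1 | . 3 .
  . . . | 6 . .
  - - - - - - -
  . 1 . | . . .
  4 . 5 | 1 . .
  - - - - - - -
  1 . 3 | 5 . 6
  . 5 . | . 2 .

Step 1. [r5c5∈{4}] r5c5's peers cover all but 4. So r5c5=4.
Step 2. [r6c1∈{6}] nothing but 6 survives at r6c1, so r6c1=6.
Step 3. [r5c2∈{2}] nothing but 2 survives at r5c2. So r5c2=2.
Step 4. [r4c6∈{2,3}] row 4 places 2 nowhere but r4c6. So r4c6=2.
Step 5. [r3c3∈{2,6}] across col 3, 6 lands solely at r3c3 ⇒ r3c3=6.
Step 6. [r3c1∈{2,3}] 2 has one home in row 3: r3c1, so r3c1=2.
Step 7. [r6c4∈{3}] r6c4 has the single candidate 3, so r6c4=3.
Step 8. [r3c4∈{4}] r3c4 has the single candidate 4 ⇒ r3c4=4.
Step 9. [r2c5∈{1,5}] 1 has one home in col 5: r2c5, so r2c5=1.
Step 10. [r2c1∈{3,5}] 3 has one home in col 1: r2c1 ⇒ r2c1=3.
Step 11. [r2c6∈{4,5}] 5 has one home in row 2: r2c6 ⇒ r2c6=5.
Step 12. [r2c2∈{4}] only 4 remains possible at r2c2, so r2c2=4.
Step 13. [r3c5∈{5}] r3c5 is down to just 5, so r3c5=5.
Step 14. [r6c6∈{1}] only 1 remains possible at r6c6, so r6c6=1.
Step 15. [r2c3∈{2}] nothing but 2 survives at r2c3 ⇒ r2c3=2.
Step 16. [r6c3∈{4}] only 4 remains possible at r6c3, so r6c3=4.
Step 17. [r3c6∈{3}] nothing but 3 survives at r3c6 ⇒ r3c6=3.
Step 18. [r1c2∈{6}] only 6 remains possible at r1c2. So r1c2=6.
Step 19. [r1c4∈{2}] r1c4's peers cover all but 2. So r1c4=2.
Step 20. [r4c2∈{3}] r4c2 is down to just 3 ⇒ r4c2=3.
Step 21. [r4c5∈{6}] r4c5 has the single candidate 6 ⇒ r4c5=6.
Step 22. [r1c1∈{5}] nothing but 5 survives at r1c1, so r1c1=5.
Step 23. [r1c6∈{4}] r1c6 is down to just 4, so r1c6=4.

Answer: 5 6 1 2 3 4 / 3 4 2 6 1 5 / 2 1 6 4 5 3 / 4 3 5 1 6 2 / 1 2 3 5 4 6 / 6 5 4 3 2 1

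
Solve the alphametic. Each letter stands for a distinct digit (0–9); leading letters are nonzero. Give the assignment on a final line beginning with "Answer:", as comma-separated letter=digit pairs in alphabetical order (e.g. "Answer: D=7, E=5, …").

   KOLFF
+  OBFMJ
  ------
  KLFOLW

Step 1. [col 1: F + J ≡ W (mod 10)] column 1 (F + J ≡ W (mod 10), carry-in 0) doesn't pin W yet; pick W=3 and continue, so W=3.
Step 2. [col 1: F + J ≡ W (mod 10)] no forcing yet in column 1 (carry-in 0); F=7 is free and consistent — try it, so F=7.
Step 3. [col 1: F + J ≡ W (mod 10)] in column 1 we have F+J≡W with carry-in 0; given F=7, W=3 and digits 3,7 already taken and all letters distinct, that pins J to 6 ⇒ J=6.
Step 4. [col 2: F + M ≡ L (mod 10)] no forcing yet in column 2 (carry-in 1); L=0 is free and consistent — try it. So L=0.
Step 5. [K] K is the leading digit of a 6-digit sum of two 5-digit numbers; the final carry is exactly 1. So K=1.
Step 6. [col 2: F + M ≡ L (mod 10)] in column 2 we have F+M≡L with carry-in 1; given F=7, L=0 and digits 0,1,3,6,7 already taken and all letters distinct, that pins M to 2 ⇒ M=2.
Step 7. [col 3: L + F ≡ O (mod 10)] from column 3 (L=0, F=7, carry-in 1, digits 0,1,2,3,6,7 already taken and all letters distinct): O must equal 8, so O=8.
Step 8. [col 4: O + B ≡ F (mod 10)] column 4 reads O+B+carry(0)=F with O=8, F=7; with digits 0,1,2,3,6,7,8 already taken and all letters distinct, the only value for B is 9 ⇒ B=9.

Answer: B=9, F=7, J=6, K=1, L=0, M=2, O=8, W=3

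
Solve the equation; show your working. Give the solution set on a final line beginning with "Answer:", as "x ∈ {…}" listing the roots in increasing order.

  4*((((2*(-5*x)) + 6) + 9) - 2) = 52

Step 1. [4*((((2*(-5*x)) + 6) + 9) - 2) = 52] LHS = 4·(…); ÷4 both sides, so div: (((2*(-5*x)) + 6) + 9) - 2 = 13.
Step 2. [(((2*(-5*x)) + 6) + 9) - 2 = 13] the outer -2 inverts by adding 2, so sub: ((2*(-5*x)) + 6) + 9 = 15.
Step 3. [((2*(-5*x)) + 6) + 9 = 15] +9 is outermost — subtract 9 both sides ⇒ sub: (2*(-5*x)) + 6 = 6.
Step 4. [(2*(-5*x)) + 6 = 6] 2 divides every term; factor it out. So factor: (-5*x) + 3 = 3.
Step 5. [(-5*x) + 3 = 3] 3 comes off first (subtract 3) ⇒ sub: -5*x = 0.
Step 6. [-5*x = 0] leading coefficient -5: divide by -5 ⇒ div: x = 0.

Answer: x ∈ {0}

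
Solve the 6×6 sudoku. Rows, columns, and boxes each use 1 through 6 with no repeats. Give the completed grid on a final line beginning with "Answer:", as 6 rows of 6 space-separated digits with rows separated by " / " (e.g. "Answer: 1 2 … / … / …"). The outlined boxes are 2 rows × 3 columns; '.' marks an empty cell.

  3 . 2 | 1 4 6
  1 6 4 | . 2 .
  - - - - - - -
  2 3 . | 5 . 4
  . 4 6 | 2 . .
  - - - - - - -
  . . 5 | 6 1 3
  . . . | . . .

Step 1. [r6c2∈{1,2}] col 2 places 1 nowhere but r6c2. So r6c2=1.
Step 2. [r6c4∈{4}] r6c4 has the single candidate 4, so r6c4=4.
Step 3. [r6c6∈{2,5}] 2 has one home in row 6: r6c6 ⇒ r6c6=2.
Step 4. [r2c4∈{3}] only 3 remains possible at r2c4, so r2c4=3.
Step 5. [r3c3∈{1}] r3c3 has the single candidate 1. So r3c3=1.
Step 6. [r5c1∈{4}] r5c1's peers cover all but 4. So r5c1=4.
Step 7. [r3c5∈{6}] only 6 remains possible at r3c5 ⇒ r3c5=6.
Step 8. [r5c2∈{2}] r5c2's peers cover all but 2, so r5c2=2.
Step 9. [r4c5∈{3}] only 3 remains possible at r4c5 ⇒ r4c5=3.
Step 10. [r1c2∈{5}] r1c2's peers cover all but 5, so r1c2=5.
Step 11. [r4c6∈{1}] r4c6 has the single candidate 1, so r4c6=1.
Step 12. [r2c6∈{5}] r2c6 is down to just 5, so r2c6=5.
Step 13. [r6c1∈{6}] r6c1 is down to just 6 ⇒ r6c1=6.
Step 14. [r6c3∈{3}] nothing but 3 survives at r6c3, so r6c3=3.
Step 15. [r4c1∈{5}] r4c1 has the single candidate 5 ⇒ r4c1=5.
Step 16. [r6c5∈{5}] only 5 remains possible at r6c5 ⇒ r6c5=5.

Answer: 3 5 2 1 4 6 / 1 6 4 3 2 5 / 2 3 1 5 6 4 / 5 4 6 2 3 1 / 4 2 5 6 1 3 / 6 1 3 4 5 2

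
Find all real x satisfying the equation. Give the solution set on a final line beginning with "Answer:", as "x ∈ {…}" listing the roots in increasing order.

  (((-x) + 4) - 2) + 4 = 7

Step 1. [(((-x) + 4) - 2) + 4 = 7] +4 is outermost — subtract 4 both sides ⇒ sub: ((-x) + 4) - 2 = 3.
Step 2. [((-x) + 4) - 2 = 3] 2 comes off first (add 2). So sub: (-x) + 4 = 5.
Step 3. [(-x) + 4 = 5] subtract 4: x sits inside (… + 4) ⇒ sub: -x = 1.
Step 4. [-x = 1] flip signs both sides ⇒ neg: x = -1.

Answer: x ∈ {-1}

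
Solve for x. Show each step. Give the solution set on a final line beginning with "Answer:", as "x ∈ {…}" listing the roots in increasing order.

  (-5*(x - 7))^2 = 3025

Step 1. [(-5*(x - 7))^2 = 3025] 3025 ≥ 0, LHS is (·)² — take ±√ ⇒ sqrt: -5*(x - 7) = 55 or -55.
Step 2. [-5*(x - 7) = 55 or -55] divide by the outer -5. So div: x - 7 = -11 or 11.
Step 3. [x - 7 = -11 or 11] the outer -7 inverts by adding 7. So sub: x = -4 or 18.

Answer: x ∈ {-4, 18}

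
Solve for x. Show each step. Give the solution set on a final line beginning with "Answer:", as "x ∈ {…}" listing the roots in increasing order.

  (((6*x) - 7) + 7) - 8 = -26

Step 1. [(((6*x) - 7) + 7) - 8 = -26] peel the -8: add 8 from each side, so sub: ((6*x) - 7) + 7 = -18.
Step 2. [((6*x) - 7) + 7 = -18] +7 is outermost — subtract 7 both sides. So sub: (6*x) - 7 = -25.
Step 3. [(6*x) - 7 = -25] the outer -7 inverts by adding 7. So sub: 6*x = -18.
Step 4. [6*x = -18] LHS = 6·(…); ÷6 both sides ⇒ div: x = -3.

Answer: x ∈ {-3}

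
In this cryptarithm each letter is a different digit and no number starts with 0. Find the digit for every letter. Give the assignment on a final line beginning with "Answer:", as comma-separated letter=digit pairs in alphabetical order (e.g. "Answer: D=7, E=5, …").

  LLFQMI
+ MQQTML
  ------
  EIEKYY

Step 1. [col 1: I + L ≡ Y (mod 10)] Y=5 is one option consistent with column 1 (I + L ≡ Y (mod 10), carry-in 0) — take it. So Y=5.
Step 2. [col 1: I + L ≡ Y (mod 10)] several values work for I in column 1 (I + L ≡ Y (mod 10), carry-in 0); try I=9 ⇒ I=9.
Step 3. [col 1: I + L ≡ Y (mod 10)] in column 1 we have I+L≡Y with carry-in 0; given I=9, Y=5 and digits 5,9 already taken and all letters distinct, that pins L to 6, so L=6.
Step 4. [col 2: M + M ≡ Y (mod 10)] no forcing yet in column 2 (carry-in 1); M=2 is free and consistent — try it ⇒ M=2.
Step 5. [col 3: Q + T ≡ K (mod 10)] several values work for K in column 3 (Q + T ≡ K (mod 10), carry-in 0); try K=0. So K=0.
Step 6. [col 3: Q + T ≡ K (mod 10)] several values work for Q in column 3 (Q + T ≡ K (mod 10), carry-in 0); try Q=3 ⇒ Q=3.
Step 7. [col 3: Q + T ≡ K (mod 10)] column 3: given Q=3, K=0, carry-in 0, and digits 0,2,3,5,6,9 already taken and all letters distinct, Q+T≡K (mod 10) forces T=7 ⇒ T=7.
Step 8. [col 4: F + Q ≡ E (mod 10)] from column 4 (Q=3, carry-in 1, digits 0,2,3,5,6,7,9 already taken and all letters distinct): E must equal 8 ⇒ E=8.
Step 9. [col 4: F + Q ≡ E (mod 10)] column 4 reads F+Q+carry(1)=E with Q=3, E=8; with digits 0,2,3,5,6,7,8,9 already taken and all letters distinct, the only value for F is 4. So F=4.

Answer: E=8, F=4, I=9, K=0, L=6, M=2, Q=3, T=7, Y=5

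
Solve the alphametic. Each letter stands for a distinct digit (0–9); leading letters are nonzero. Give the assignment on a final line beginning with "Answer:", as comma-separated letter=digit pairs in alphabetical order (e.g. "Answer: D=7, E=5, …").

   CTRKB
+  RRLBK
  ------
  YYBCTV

Step 1. [Y] Y is the leading digit of a 6-digit sum of two 5-digit numbers; the final carry is exactly 1, so Y=1.
Step 2. [col 1: B + K ≡ V (mod 10)] V=2 is one option consistent with column 1 (B + K ≡ V (mod 10), carry-in 0) — take it, so V=2.
Step 3. [col 1: B + K ≡ V (mod 10)] no forcing yet in column 1 (carry-in 0); K=4 is free and consistent — try it ⇒ K=4.
Step 4. [col 1: B + K ≡ V (mod 10)] column 1 reads B+K+carry(0)=V with K=4, V=2; with digits 1,2,4 already taken and all letters distinct, the only value for B is 8. So B=8.
Step 5. [col 2: K + B ≡ T (mod 10)] in column 2 we have K+B≡T with carry-in 1; given K=4, B=8 and digits 1,2,4,8 already taken and all letters distinct, that pins T to 3. So T=3.
Step 6. [col 3: R + L ≡ C (mod 10)] column 3 (R + L ≡ C (mod 10), carry-in 1) doesn't pin L yet; pick L=0 and continue. So L=0.
Step 7. [col 3: R + L ≡ C (mod 10)] several values work for C in column 3 (R + L ≡ C (mod 10), carry-in 1); try C=6. So C=6.
Step 8. [col 3: R + L ≡ C (mod 10)] from column 3 (L=0, C=6, carry-in 1, digits 0,1,2,3,4,6,8 already taken and all letters distinct): R must equal 5 ⇒ R=5.

Answer: B=8, C=6, K=4, L=0, R=5, T=3, V=2, Y=1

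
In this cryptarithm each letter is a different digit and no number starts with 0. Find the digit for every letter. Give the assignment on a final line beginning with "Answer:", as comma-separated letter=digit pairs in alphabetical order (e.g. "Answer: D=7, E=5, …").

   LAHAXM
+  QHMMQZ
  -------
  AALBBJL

Step 1. [col 1: M + Z ≡ L (mod 10)] column 1 (M + Z ≡ L (mod 10), carry-in 0) doesn't pin L yet; pick L=3 and continue. So L=3.
Step 2. [col 1: M + Z ≡ L (mod 10)] several values work for Z in column 1 (M + Z ≡ L (mod 10), carry-in 0); try Z=6, so Z=6.
Step 3. [A] adding two 6-digit numbers gives at most 6+1 digits, and here it does — A is that final carry and must be 1, so A=1.
Step 4. [col 1: M + Z ≡ L (mod 10)] column 1: given Z=6, L=3, carry-in 0, and digits 1,3,6 already taken and all letters distinct, M+Z≡L (mod 10) forces M=7 ⇒ M=7.
Step 5. [col 2: X + Q ≡ J (mod 10)] no forcing yet in column 2 (carry-in 1); X=5 is free and consistent — try it. So X=5.
Step 6. [col 2: X + Q ≡ J (mod 10)] no forcing yet in column 2 (carry-in 1); Q=8 is free and consistent — try it ⇒ Q=8.
Step 7. [col 2: X + Q ≡ J (mod 10)] in column 2 we have X+Q≡J with carry-in 1; given X=5, Q=8 and digits 1,3,5,6,7,8 already taken and all letters distinct, that pins J to 4. So J=4.
Step 8. [col 3: A + M ≡ B (mod 10)] column 3: given A=1, M=7, carry-in 1, and digits 1,3,4,5,6,7,8 already taken and all letters distinct, A+M≡B (mod 10) forces B=9. So B=9.
Step 9. [col 4: H + M ≡ B (mod 10)] column 4 reads H+M+carry(0)=B with M=7, B=9; with digits 1,3,4,5,6,7,8,9 already taken and all letters distinct, the only value for H is 2, so H=2.

Answer: A=1, B=9, H=2, J=4, L=3, M=7, Q=8, X=5, Z=6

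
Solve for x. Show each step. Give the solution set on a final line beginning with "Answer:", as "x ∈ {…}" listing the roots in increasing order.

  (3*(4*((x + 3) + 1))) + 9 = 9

Step 1. [(3*(4*((x + 3) + 1))) + 9 = 9] 3 | LHS and 3 | 9: pull 3 out, so factor: (4*((x + 3) + 1)) + 3 = 3.
Step 2. [(4*((x + 3) + 1)) + 3 = 3] 3 comes off first (subtract 3) ⇒ sub: 4*((x + 3) + 1) = 0.
Step 3. [4*((x + 3) + 1) = 0] 4 out front; divide by 4, so div: (x + 3) + 1 = 0.
Step 4. [(x + 3) + 1 = 0] subtract 1: x sits inside (… + 1) ⇒ sub: x + 3 = -1.
Step 5. [x + 3 = -1] the outer +3 inverts by subtracting 3 ⇒ sub: x = -4.

Answer: x ∈ {-4}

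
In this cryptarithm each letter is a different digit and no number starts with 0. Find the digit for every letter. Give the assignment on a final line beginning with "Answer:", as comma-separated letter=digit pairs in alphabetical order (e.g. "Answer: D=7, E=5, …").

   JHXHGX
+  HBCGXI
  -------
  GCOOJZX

Step 1. [col 1: X + I ≡ X (mod 10)] column 1 reads X+I+carry(0)=X with nothing yet; with all letters distinct, none taken yet, the only value for I is 0 ⇒ I=0.
Step 2. [col 1: X + I ≡ X (mod 10)] several values work for X in column 1 (X + I ≡ X (mod 10), carry-in 0); try X=8 ⇒ X=8.
Step 3. [col 2: G + X ≡ Z (mod 10)] G=1 is one option consistent with column 2 (G + X ≡ Z (mod 10), carry-in 0) — take it ⇒ G=1.
Step 4. [col 2: G + X ≡ Z (mod 10)] column 2 reads G+X+carry(0)=Z with G=1, X=8; with digits 0,1,8 already taken and all letters distinct, the only value for Z is 9. So Z=9.
Step 5. [col 3: H + G ≡ J (mod 10)] H=6 is one option consistent with column 3 (H + G ≡ J (mod 10), carry-in 0) — take it, so H=6.
Step 6. [col 3: H + G ≡ J (mod 10)] column 3: given H=6, G=1, carry-in 0, and digits 0,1,6,8,9 already taken and all letters distinct, H+G≡J (mod 10) forces J=7. So J=7.
Step 7. [col 4: X + C ≡ O (mod 10)] C=4 is one option consistent with column 4 (X + C ≡ O (mod 10), carry-in 0) — take it, so C=4.
Step 8. [col 4: X + C ≡ O (mod 10)] column 4 reads X+C+carry(0)=O with X=8, C=4; with digits 0,1,4,6,7,8,9 already taken and all letters distinct, the only value for O is 2 ⇒ O=2.
Step 9. [col 5: H + B ≡ O (mod 10)] from column 5 (H=6, O=2, carry-in 1, digits 0,1,2,4,6,7,8,9 already taken and all letters distinct): B must equal 5. So B=5.

Answer: B=5, C=4, G=1, H=6, I=0, J=7, O=2, X=8, Z=9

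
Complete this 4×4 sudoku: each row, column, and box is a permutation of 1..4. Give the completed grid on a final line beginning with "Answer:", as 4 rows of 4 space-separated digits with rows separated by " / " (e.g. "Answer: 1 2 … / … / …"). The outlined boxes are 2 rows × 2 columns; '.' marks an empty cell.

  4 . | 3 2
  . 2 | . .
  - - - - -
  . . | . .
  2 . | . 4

Step 1. [r4c3∈{1}] r4c3 has the single candidate 1 ⇒ r4c3=1.
Step 2. [r3c2∈{1,3,4}] 4 has one home in row 3: r3c2, so r3c2=4.
Step 3. [r3c1∈{1,3}] 1 has one home in row 3: r3c1, so r3c1=1.
Step 4. [r1c2∈{1}] only 1 remains possible at r1c2, so r1c2=1.
Step 5. [r3c4∈{3}] r3c4 has the single candidate 3, so r3c4=3.
Step 6. [r4c2∈{3}] nothing but 3 survives at r4c2. So r4c2=3.
Step 7. [r2c3∈{4}] r2c3 has the single candidate 4, so r2c3=4.
Step 8. [r2c4∈{1}] only 1 remains possible at r2c4 ⇒ r2c4=1.
Step 9. [r2c1∈{3}] r2c1 has the single candidate 3 ⇒ r2c1=3.
Step 10. [r3c3∈{2}] r3c3 is down to just 2. So r3c3=2.

Answer: 4 1 3 2 / 3 2 4 1 / 1 4 2 3 / 2 3 1 4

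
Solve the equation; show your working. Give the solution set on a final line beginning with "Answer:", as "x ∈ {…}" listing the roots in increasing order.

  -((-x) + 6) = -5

Step 1. [-((-x) + 6) = -5] LHS negated; negate both sides. So neg: (-x) + 6 = 5.
Step 2. [(-x) + 6 = 5] peel the +6: subtract 6 from each side ⇒ sub: -x = -1.
Step 3. [-x = -1] flip signs both sides ⇒ neg: x = 1.

Answer: x ∈ {1}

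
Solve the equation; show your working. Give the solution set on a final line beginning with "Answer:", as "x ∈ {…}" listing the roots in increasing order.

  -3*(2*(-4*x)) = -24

Step 1. [-3*(2*(-4*x)) = -24] -3 out front; divide by -3, so div: 2*(-4*x) = 8.
Step 2. [2*(-4*x) = 8] leading coefficient 2: divide by 2 ⇒ div: -4*x = 4.
Step 3. [-4*x = 4] divide by the outer -4, so div: x = -1.

Answer: x ∈ {-1}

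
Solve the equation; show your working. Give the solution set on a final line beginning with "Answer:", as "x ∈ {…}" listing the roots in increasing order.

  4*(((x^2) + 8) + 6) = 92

Step 1. [4*(((x^2) + 8) + 6) = 92] 4·(inner) — divide through by 4 ⇒ div: ((x^2) + 8) + 6 = 23.
Step 2. [((x^2) + 8) + 6 = 23] 6 comes off first (subtract 6), so sub: (x^2) + 8 = 17.
Step 3. [(x^2) + 8 = 17] 8 comes off first (subtract 8). So sub: x^2 = 9.
Step 4. [x^2 = 9] LHS squared, RHS 9 ≥ 0: apply √ (±) ⇒ sqrt: x = 3 or -3.

Answer: x ∈ {-3, 3}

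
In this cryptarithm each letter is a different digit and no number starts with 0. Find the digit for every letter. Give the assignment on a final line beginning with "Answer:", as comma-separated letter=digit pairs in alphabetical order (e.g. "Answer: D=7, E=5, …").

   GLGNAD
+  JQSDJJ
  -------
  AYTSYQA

Step 1. [col 1: D + J ≡ A (mod 10)] several values work for D in column 1 (D + J ≡ A (mod 10), carry-in 0); try D=8, so D=8.
Step 2. [col 1: D + J ≡ A (mod 10)] column 1 (D + J ≡ A (mod 10), carry-in 0) doesn't pin A yet; pick A=1 and continue. So A=1.
Step 3. [col 1: D + J ≡ A (mod 10)] column 1: given D=8, A=1, carry-in 0, and digits 1,8 already taken and all letters distinct, D+J≡A (mod 10) forces J=3 ⇒ J=3.
Step 4. [col 2: A + J ≡ Q (mod 10)] in column 2 we have A+J≡Q with carry-in 1; given A=1, J=3 and digits 1,3,8 already taken and all letters distinct, that pins Q to 5, so Q=5.
Step 5. [col 3: N + D ≡ Y (mod 10)] column 3 (N + D ≡ Y (mod 10), carry-in 0) doesn't pin Y yet; pick Y=2 and continue, so Y=2.
Step 6. [col 3: N + D ≡ Y (mod 10)] column 3: given D=8, Y=2, carry-in 0, and digits 1,2,3,5,8 already taken and all letters distinct, N+D≡Y (mod 10) forces N=4, so N=4.
Step 7. [col 4: G + S ≡ S (mod 10)] in column 4 we have G+S≡S with carry-in 1; given nothing yet and digits 1,2,3,4,5,8 already taken and all letters distinct, that pins G to 9 ⇒ G=9.
Step 8. [col 4: G + S ≡ S (mod 10)] several values work for S in column 4 (G + S ≡ S (mod 10), carry-in 1); try S=7. So S=7.
Step 9. [col 5: L + Q ≡ T (mod 10)] column 5: given Q=5, carry-in 1, and digits 1,2,3,4,5,7,8,9 already taken and all letters distinct, L+Q≡T (mod 10) forces T=6. So T=6.
Step 10. [col 5: L + Q ≡ T (mod 10)] from column 5 (Q=5, T=6, carry-in 1, digits 1,2,3,4,5,6,7,8,9 already taken and all letters distinct): L must equal 0. So L=0.

Answer: A=1, D=8, G=9, J=3, L=0, N=4, Q=5, S=7, T=6, Y=2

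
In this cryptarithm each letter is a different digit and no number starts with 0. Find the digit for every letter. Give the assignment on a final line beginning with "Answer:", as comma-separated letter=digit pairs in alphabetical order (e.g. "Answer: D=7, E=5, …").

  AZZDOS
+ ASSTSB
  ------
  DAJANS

Step 1. [col 1: S + B ≡ S (mod 10)] column 1: given nothing yet, carry-in 0, and all letters distinct, none taken yet, S+B≡S (mod 10) forces B=0. So B=0.
Step 2. [col 1: S + B ≡ S (mod 10)] S=1 is one option consistent with column 1 (S + B ≡ S (mod 10), carry-in 0) — take it, so S=1.
Step 3. [col 2: O + S ≡ N (mod 10)] no forcing yet in column 2 (carry-in 0); N=9 is free and consistent — try it ⇒ N=9.
Step 4. [col 2: O + S ≡ N (mod 10)] in column 2 we have O+S≡N with carry-in 0; given S=1, N=9 and digits 0,1,9 already taken and all letters distinct, that pins O to 8, so O=8.
Step 5. [col 3: D + T ≡ A (mod 10)] several values work for D in column 3 (D + T ≡ A (mod 10), carry-in 0); try D=6 ⇒ D=6.
Step 6. [col 3: D + T ≡ A (mod 10)] column 3: given D=6, carry-in 0, and digits 0,1,6,8,9 already taken and all letters distinct, D+T≡A (mod 10) forces A=3 ⇒ A=3.
Step 7. [col 3: D + T ≡ A (mod 10)] column 3 reads D+T+carry(0)=A with D=6, A=3; with digits 0,1,3,6,8,9 already taken and all letters distinct, the only value for T is 7. So T=7.
Step 8. [col 4: Z + S ≡ J (mod 10)] column 4: given S=1, carry-in 1, and digits 0,1,3,6,7,8,9 already taken and all letters distinct, Z+S≡J (mod 10) forces J=4 ⇒ J=4.
Step 9. [col 4: Z + S ≡ J (mod 10)] column 4 reads Z+S+carry(1)=J with S=1, J=4; with digits 0,1,3,4,6,7,8,9 already taken and all letters distinct, the only value for Z is 2. So Z=2.

Answer: A=3, B=0, D=6, J=4, N=9, O=8, S=1, T=7, Z=2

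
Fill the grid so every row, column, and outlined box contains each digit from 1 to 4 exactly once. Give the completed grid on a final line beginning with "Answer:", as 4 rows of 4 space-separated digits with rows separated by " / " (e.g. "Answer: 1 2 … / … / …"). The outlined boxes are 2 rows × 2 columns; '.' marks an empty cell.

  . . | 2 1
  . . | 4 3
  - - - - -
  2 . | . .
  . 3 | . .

Step 1. [r2c1∈{1}] r2c1 has the single candidate 1 ⇒ r2c1=1.
Step 2. [r4c1∈{4}] r4c1's peers cover all but 4 ⇒ r4c1=4.
Step 3. [r4c3∈{1}] only 1 remains possible at r4c3. So r4c3=1.
Step 4. [r3c2∈{1}] nothing but 1 survives at r3c2. So r3c2=1.
Step 5. [r1c1∈{3}] nothing but 3 survives at r1c1. So r1c1=3.
Step 6. [r3c3∈{3}] r3c3 has the single candidate 3. So r3c3=3.
Step 7. [r4c4∈{2}] r4c4 has the single candidate 2, so r4c4=2.
Step 8. [r2c2∈{2}] nothing but 2 survives at r2c2, so r2c2=2.
Step 9. [r3c4∈{4}] r3c4 has the single candidate 4. So r3c4=4.
Step 10. [r1c2∈{4}] r1c2 is down to just 4 ⇒ r1c2=4.

Answer: 3 4 2 1 / 1 2 4 3 / 2 1 3 4 / 4 3 1 2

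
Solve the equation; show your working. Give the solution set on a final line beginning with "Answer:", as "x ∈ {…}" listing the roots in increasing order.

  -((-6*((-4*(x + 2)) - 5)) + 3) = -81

Step 1. [-((-6*((-4*(x + 2)) - 5)) + 3) = -81] leading − — multiply by −1. So neg: (-6*((-4*(x + 2)) - 5)) + 3 = 81.
Step 2. [(-6*((-4*(x + 2)) - 5)) + 3 = 81] +3 is outermost — subtract 3 both sides ⇒ sub: -6*((-4*(x + 2)) - 5) = 78.
Step 3. [-6*((-4*(x + 2)) - 5) = 78] -6 out front; divide by -6, so div: (-4*(x + 2)) - 5 = -13.
Step 4. [(-4*(x + 2)) - 5 = -13] peel the -5: add 5 from each side. So sub: -4*(x + 2) = -8.
Step 5. [-4*(x + 2) = -8] leading coefficient -4: divide by -4 ⇒ div: x + 2 = 2.
Step 6. [x + 2 = 2] +2 is outermost — subtract 2 both sides, so sub: x = 0.

Answer: x ∈ {0}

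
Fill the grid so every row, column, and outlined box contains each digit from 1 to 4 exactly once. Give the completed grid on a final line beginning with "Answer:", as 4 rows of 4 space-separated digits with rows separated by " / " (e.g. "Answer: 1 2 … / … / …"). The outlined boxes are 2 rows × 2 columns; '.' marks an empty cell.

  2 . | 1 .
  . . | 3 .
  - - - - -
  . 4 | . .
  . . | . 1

Step 1. [r2c4∈{2,4}] 2 has one home in row 2: r2c4, so r2c4=2.
Step 2. [r3c1∈{1,3}] row 3 places 1 nowhere but r3c1 ⇒ r3c1=1.
Step 3. [r4c2∈{2,3}] 2 has one home in col 2: r4c2. So r4c2=2.
Step 4. [r1c2∈{3}] r1c2 has the single candidate 3 ⇒ r1c2=3.
Step 5. [r3c3∈{2}] nothing but 2 survives at r3c3 ⇒ r3c3=2.
Step 6. [r1c4∈{4}] only 4 remains possible at r1c4, so r1c4=4.
Step 7. [r4c1∈{3}] r4c1 has the single candidate 3. So r4c1=3.
Step 8. [r3c4∈{3}] only 3 remains possible at r3c4, so r3c4=3.
Step 9. [r2c1∈{4}] r2c1's peers cover all but 4 ⇒ r2c1=4.
Step 10. [r4c3∈{4}] r4c3 is down to just 4 ⇒ r4c3=4.
Step 11. [r2c2∈{1}] r2c2 has the single candidate 1. So r2c2=1.

Answer: 2 3 1 4 / 4 1 3 2 / 1 4 2 3 / 3 2 4 1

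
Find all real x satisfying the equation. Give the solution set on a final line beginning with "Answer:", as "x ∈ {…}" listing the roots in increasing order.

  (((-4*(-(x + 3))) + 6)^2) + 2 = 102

Step 1. [(((-4*(-(x + 3))) + 6)^2) + 2 = 102] 2 comes off first (subtract 2), so sub: ((-4*(-(x + 3))) + 6)^2 = 100.
Step 2. [((-4*(-(x + 3))) + 6)^2 = 100] 100 ≥ 0, LHS is (·)² — take ±√. So sqrt: (-4*(-(x + 3))) + 6 = 10 or -10.
Step 3. [(-4*(-(x + 3))) + 6 = 10 or -10] peel the +6: subtract 6 from each side, so sub: -4*(-(x + 3)) = 4 or -16.
Step 4. [-4*(-(x + 3)) = 4 or -16] divide by the outer -4 ⇒ div: -(x + 3) = -1 or 4.
Step 5. [-(x + 3) = -1 or 4] leading − — multiply by −1 ⇒ neg: x + 3 = 1 or -4.
Step 6. [x + 3 = 1 or -4] +3 is outermost — subtract 3 both sides. So sub: x = -2 or -7.

Answer: x ∈ {-7, -2}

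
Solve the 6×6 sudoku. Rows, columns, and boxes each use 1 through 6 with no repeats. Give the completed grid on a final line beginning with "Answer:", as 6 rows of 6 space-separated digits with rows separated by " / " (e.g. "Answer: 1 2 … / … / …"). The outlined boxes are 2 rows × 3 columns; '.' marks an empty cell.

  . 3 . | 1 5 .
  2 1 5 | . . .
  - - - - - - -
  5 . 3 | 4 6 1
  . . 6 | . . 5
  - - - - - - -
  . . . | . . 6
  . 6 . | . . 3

Step 1. [r1c3∈{4}] only 4 remains possible at r1c3 ⇒ r1c3=4.
Step 2. [r4c1∈{1,4}] in row 4, 1 fits only at r4c1. So r4c1=1.
Step 3. [r6c1∈{4}] r6c1's peers cover all but 4, so r6c1=4.
Step 4. [r5c5∈{1,2,4}] r5c5 is the only open cell in row 5 admitting 4 ⇒ r5c5=4.
Step 5. [r3c2∈{2}] r3c2's peers cover all but 2 ⇒ r3c2=2.
Step 6. [r6c5∈{1,2}] col 5 places 1 nowhere but r6c5 ⇒ r6c5=1.
Step 7. [r2c5∈{3}] only 3 remains possible at r2c5, so r2c5=3.
Step 8. [r6c4∈{2,5}] in row 6, 5 fits only at r6c4 ⇒ r6c4=5.
Step 9. [r5c4∈{2}] r5c4 is down to just 2, so r5c4=2.
Step 10. [r5c2∈{5}] only 5 remains possible at r5c2 ⇒ r5c2=5.
Step 11. [r2c6∈{4}] only 4 remains possible at r2c6. So r2c6=4.
Step 12. [r1c6∈{2}] nothing but 2 survives at r1c6, so r1c6=2.
Step 13. [r4c2∈{4}] r4c2 has the single candidate 4. So r4c2=4.
Step 14. [r2c4∈{6}] r2c4 is down to just 6 ⇒ r2c4=6.
Step 15. [r5c3∈{1}] only 1 remains possible at r5c3. So r5c3=1.
Step 16. [r5c1∈{3}] r5c1 has the single candidate 3 ⇒ r5c1=3.
Step 17. [r4c5∈{2}] r4c5 has the single candidate 2. So r4c5=2.
Step 18. [r1c1∈{6}] r1c1 has the single candidate 6 ⇒ r1c1=6.
Step 19. [r4c4∈{3}] r4c4 has the single candidate 3 ⇒ r4c4=3.
Step 20. [r6c3∈{2}] r6c3 has the single candidate 2. So r6c3=2.

Answer: 6 3 4 1 5 2 / 2 1 5 6 3 4 / 5 2 3 4 6 1 / 1 4 6 3 2 5 / 3 5 1 2 4 6 / 4 6 2 5 1 3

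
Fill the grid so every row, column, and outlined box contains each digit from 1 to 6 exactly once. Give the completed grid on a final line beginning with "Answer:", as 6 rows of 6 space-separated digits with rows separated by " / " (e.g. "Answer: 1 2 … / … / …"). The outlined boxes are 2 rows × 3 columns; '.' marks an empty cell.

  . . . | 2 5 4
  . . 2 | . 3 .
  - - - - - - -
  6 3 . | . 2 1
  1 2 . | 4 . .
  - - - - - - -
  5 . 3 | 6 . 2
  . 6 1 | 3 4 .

Step 1. [r3c4∈{5}] r3c4 is down to just 5 ⇒ r3c4=5.
Step 2. [r2c2∈{1,4,5}] row 2 places 5 nowhere but r2c2. So r2c2=5.
Step 3. [r4c6∈{3,6}] row 4 places 3 nowhere but r4c6, so r4c6=3.
Step 4. [r2c1∈{4}] r2c1 is down to just 4 ⇒ r2c1=4.
Step 5. [r4c5∈{6}] r4c5's peers cover all but 6. So r4c5=6.
Step 6. [r1c3∈{6}] r1c3 has the single candidate 6 ⇒ r1c3=6.
Step 7. [r2c6∈{6}] r2c6's peers cover all but 6. So r2c6=6.
Step 8. [r4c3∈{5}] r4c3's peers cover all but 5 ⇒ r4c3=5.
Step 9. [r5c5∈{1}] r5c5 is down to just 1 ⇒ r5c5=1.
Step 10. [r6c1∈{2}] nothing but 2 survives at r6c1 ⇒ r6c1=2.
Step 11. [r1c1∈{3}] nothing but 3 survives at r1c1, so r1c1=3.
Step 12. [r2c4∈{1}] only 1 remains possible at r2c4 ⇒ r2c4=1.
Step 13. [r6c6∈{5}] r6c6's peers cover all but 5. So r6c6=5.
Step 14. [r1c2∈{1}] only 1 remains possible at r1c2, so r1c2=1.
Step 15. [r3c3∈{4}] r3c3 has the single candidate 4, so r3c3=4.
Step 16. [r5c2∈{4}] r5c2 is down to just 4. So r5c2=4.

Answer: 3 1 6 2 5 4 / 4 5 2 1 3 6 / 6 3 4 5 2 1 / 1 2 5 4 6 3 / 5 4 3 6 1 2 / 2 6 1 3 4 5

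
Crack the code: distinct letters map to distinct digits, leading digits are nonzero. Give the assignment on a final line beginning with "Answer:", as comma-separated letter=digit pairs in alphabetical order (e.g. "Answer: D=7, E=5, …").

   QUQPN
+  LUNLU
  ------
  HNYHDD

Step 1. [col 1: N + U ≡ D (mod 10)] no forcing yet in column 1 (carry-in 0); N=3 is free and consistent — try it, so N=3.
Step 2. [col 1: N + U ≡ D (mod 10)] D=7 is one option consistent with column 1 (N + U ≡ D (mod 10), carry-in 0) — take it. So D=7.
Step 3. [col 1: N + U ≡ D (mod 10)] from column 1 (N=3, D=7, carry-in 0, digits 3,7 already taken and all letters distinct): U must equal 4. So U=4.
Step 4. [col 2: P + L ≡ D (mod 10)] column 2 (P + L ≡ D (mod 10), carry-in 0) doesn't pin L yet; pick L=5 and continue, so L=5.
Step 5. [col 2: P + L ≡ D (mod 10)] column 2 reads P+L+carry(0)=D with L=5, D=7; with digits 3,4,5,7 already taken and all letters distinct, the only value for P is 2 ⇒ P=2.
Step 6. [col 3: Q + N ≡ H (mod 10)] column 3 (Q + N ≡ H (mod 10), carry-in 0) doesn't pin H yet; pick H=1 and continue. So H=1.
Step 7. [col 3: Q + N ≡ H (mod 10)] in column 3 we have Q+N≡H with carry-in 0; given N=3, H=1 and digits 1,2,3,4,5,7 already taken and all letters distinct, that pins Q to 8 ⇒ Q=8.
Step 8. [col 4: U + U ≡ Y (mod 10)] from column 4 (U=4, carry-in 1, digits 1,2,3,4,5,7,8 already taken and all letters distinct): Y must equal 9, so Y=9.

Answer: D=7, H=1, L=5, N=3, P=2, Q=8, U=4, Y=9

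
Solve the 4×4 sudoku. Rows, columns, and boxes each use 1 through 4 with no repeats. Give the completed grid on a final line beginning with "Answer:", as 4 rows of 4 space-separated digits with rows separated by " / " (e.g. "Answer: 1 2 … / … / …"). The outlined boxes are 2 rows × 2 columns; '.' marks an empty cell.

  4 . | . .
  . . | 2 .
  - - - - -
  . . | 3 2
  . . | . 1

Step 1. [r1c2∈{1,2,3}] r1c2 is the only open cell in row 1 admitting 2, so r1c2=2.
Step 2. [r3c1∈{1}] nothing but 1 survives at r3c1, so r3c1=1.
Step 3. [r2c1∈{3}] only 3 remains possible at r2c1, so r2c1=3.
Step 4. [r4c2∈{3,4}] across row 4, 3 lands solely at r4c2 ⇒ r4c2=3.
Step 5. [r1c3∈{1}] r1c3 is down to just 1 ⇒ r1c3=1.
Step 6. [r1c4∈{3}] r1c4 is down to just 3, so r1c4=3.
Step 7. [r4c3∈{4}] only 4 remains possible at r4c3 ⇒ r4c3=4.
Step 8. [r2c2∈{1}] r2c2's peers cover all but 1, so r2c2=1.
Step 9. [r4c1∈{2}] r4c1 is down to just 2 ⇒ r4c1=2.
Step 10. [r3c2∈{4}] r3c2 has the single candidate 4 ⇒ r3c2=4.
Step 11. [r2c4∈{4}] only 4 remains possible at r2c4. So r2c4=4.

Answer: 4 2 1 3 / 3 1 2 4 / 1 4 3 2 / 2 3 4 1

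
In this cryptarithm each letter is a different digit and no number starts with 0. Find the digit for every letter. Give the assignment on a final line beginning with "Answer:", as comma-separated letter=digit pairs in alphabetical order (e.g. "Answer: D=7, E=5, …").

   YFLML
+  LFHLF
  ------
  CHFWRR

Step 1. [col 1: L + F ≡ R (mod 10)] column 1 (L + F ≡ R (mod 10), carry-in 0) doesn't pin L yet; pick L=7 and continue, so L=7.
Step 2. [col 1: L + F ≡ R (mod 10)] several values work for R in column 1 (L + F ≡ R (mod 10), carry-in 0); try R=6 ⇒ R=6.
Step 3. [col 1: L + F ≡ R (mod 10)] column 1 reads L+F+carry(0)=R with L=7, R=6; with digits 6,7 already taken and all letters distinct, the only value for F is 9 ⇒ F=9.
Step 4. [col 2: M + L ≡ R (mod 10)] in column 2 we have M+L≡R with carry-in 1; given L=7, R=6 and digits 6,7,9 already taken and all letters distinct, that pins M to 8 ⇒ M=8.
Step 5. [C] the sum has 6 digits but both addends have 5; that extra leading digit C is the final carry, namely 1. So C=1.
Step 6. [col 3: L + H ≡ W (mod 10)] column 3 (L + H ≡ W (mod 10), carry-in 1) doesn't pin W yet; pick W=0 and continue. So W=0.
Step 7. [col 3: L + H ≡ W (mod 10)] column 3 reads L+H+carry(1)=W with L=7, W=0; with digits 0,1,6,7,8,9 already taken and all letters distinct, the only value for H is 2 ⇒ H=2.
Step 8. [col 5: Y + L ≡ H (mod 10)] in column 5 we have Y+L≡H with carry-in 1; given L=7, H=2 and digits 0,1,2,6,7,8,9 already taken and all letters distinct, that pins Y to 4, so Y=4.

Answer: C=1, F=9, H=2, L=7, M=8, R=6, W=0, Y=4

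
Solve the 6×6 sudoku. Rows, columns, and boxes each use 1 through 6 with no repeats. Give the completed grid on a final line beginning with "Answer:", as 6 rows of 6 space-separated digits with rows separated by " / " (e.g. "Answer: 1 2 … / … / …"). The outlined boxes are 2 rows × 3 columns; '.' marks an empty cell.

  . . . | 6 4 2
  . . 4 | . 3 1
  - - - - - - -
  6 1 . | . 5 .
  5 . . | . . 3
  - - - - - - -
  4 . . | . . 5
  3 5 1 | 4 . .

Step 1. [r4c3∈{2}] only 2 remains possible at r4c3. So r4c3=2.
Step 2. [r5c2∈{2,6}] 2 has one home in box 5: r5c2. So r5c2=2.
Step 3. [r4c5∈{1,6}] in row 4, 6 fits only at r4c5, so r4c5=6.
Step 4. [r3c3∈{3}] r3c3 has the single candidate 3 ⇒ r3c3=3.
Step 5. [r4c4∈{1}] r4c4 has the single candidate 1, so r4c4=1.
Step 6. [r1c2∈{3}] only 3 remains possible at r1c2 ⇒ r1c2=3.
Step 7. [r4c2∈{4}] r4c2 is down to just 4 ⇒ r4c2=4.
Step 8. [r5c4∈{3}] only 3 remains possible at r5c4. So r5c4=3.
Step 9. [r1c1∈{1}] nothing but 1 survives at r1c1, so r1c1=1.
Step 10. [r5c3∈{6}] r5c3 is down to just 6 ⇒ r5c3=6.
Step 11. [r6c6∈{6}] r6c6 is down to just 6. So r6c6=6.
Step 12. [r5c5∈{1}] r5c5 is down to just 1. So r5c5=1.
Step 13. [r2c4∈{5}] r2c4 has the single candidate 5. So r2c4=5.
Step 14. [r2c1∈{2}] r2c1's peers cover all but 2, so r2c1=2.
Step 15. [r2c2∈{6}] nothing but 6 survives at r2c2 ⇒ r2c2=6.
Step 16. [r3c4∈{2}] only 2 remains possible at r3c4 ⇒ r3c4=2.
Step 17. [r6c5∈{2}] r6c5's peers cover all but 2 ⇒ r6c5=2.
Step 18. [r3c6∈{4}] only 4 remains possible at r3c6 ⇒ r3c6=4.
Step 19. [r1c3∈{5}] r1c3's peers cover all but 5. So r1c3=5.

Answer: 1 3 5 6 4 2 / 2 6 4 5 3 1 / 6 1 3 2 5 4 / 5 4 2 1 6 3 / 4 2 6 3 1 5 / 3 5 1 4 2 6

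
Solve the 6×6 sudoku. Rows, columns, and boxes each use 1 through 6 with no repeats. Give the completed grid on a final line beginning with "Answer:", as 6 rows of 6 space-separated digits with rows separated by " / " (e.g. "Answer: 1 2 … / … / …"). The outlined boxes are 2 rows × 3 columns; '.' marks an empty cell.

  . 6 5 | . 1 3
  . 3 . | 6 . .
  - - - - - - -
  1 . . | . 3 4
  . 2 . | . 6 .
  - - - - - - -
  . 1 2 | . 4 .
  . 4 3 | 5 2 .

Step 1. [r2c6∈{2,5}] across col 6, 2 lands solely at r2c6. So r2c6=2.
Step 2. [r2c1∈{4}] only 4 remains possible at r2c1 ⇒ r2c1=4.
Step 3. [r5c1∈{5,6}] in row 5, 5 fits only at r5c1, so r5c1=5.
Step 4. [r6c6∈{1,6}] across row 6, 1 lands solely at r6c6, so r6c6=1.
Step 5. [r4c1∈{3}] nothing but 3 survives at r4c1 ⇒ r4c1=3.
Step 6. [r3c4∈{2}] r3c4's peers cover all but 2, so r3c4=2.
Step 7. [r6c1∈{6}] r6c1's peers cover all but 6 ⇒ r6c1=6.
Step 8. [r5c4∈{3}] nothing but 3 survives at r5c4. So r5c4=3.
Step 9. [r4c3∈{4}] only 4 remains possible at r4c3 ⇒ r4c3=4.
Step 10. [r2c3∈{1}] r2c3 is down to just 1. So r2c3=1.
Step 11. [r5c6∈{6}] r5c6 has the single candidate 6, so r5c6=6.
Step 12. [r3c3∈{6}] r3c3's peers cover all but 6 ⇒ r3c3=6.
Step 13. [r2c5∈{5}] r2c5 is down to just 5. So r2c5=5.
Step 14. [r4c4∈{1}] r4c4's peers cover all but 1. So r4c4=1.
Step 15. [r3c2∈{5}] r3c2 is down to just 5, so r3c2=5.
Step 16. [r4c6∈{5}] r4c6 is down to just 5, so r4c6=5.
Step 17. [r1c1∈{2}] r1c1's peers cover all but 2 ⇒ r1c1=2.
Step 18. [r1c4∈{4}] r1c4 is down to just 4 ⇒ r1c4=4.

Answer: 2 6 5 4 1 3 / 4 3 1 6 5 2 / 1 5 6 2 3 4 / 3 2 4 1 6 5 / 5 1 2 3 4 6 / 6 4 3 5 2 1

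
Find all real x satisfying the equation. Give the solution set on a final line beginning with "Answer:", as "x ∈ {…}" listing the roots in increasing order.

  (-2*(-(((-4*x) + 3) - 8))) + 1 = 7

Step 1. [(-2*(-(((-4*x) + 3) - 8))) + 1 = 7] the outer +1 inverts by subtracting 1, so sub: -2*(-(((-4*x) + 3) - 8)) = 6.
Step 2. [-2*(-(((-4*x) + 3) - 8)) = 6] -2·(inner) — divide through by -2. So div: -(((-4*x) + 3) - 8) = -3.
Step 3. [-(((-4*x) + 3) - 8) = -3] LHS negated; negate both sides ⇒ neg: ((-4*x) + 3) - 8 = 3.
Step 4. [((-4*x) + 3) - 8 = 3] 8 comes off first (add 8). So sub: (-4*x) + 3 = 11.
Step 5. [(-4*x) + 3 = 11] 3 comes off first (subtract 3) ⇒ sub: -4*x = 8.
Step 6. [-4*x = 8] -4 out front; divide by -4 ⇒ div: x = -2.

Answer: x ∈ {-2}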